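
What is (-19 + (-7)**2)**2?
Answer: 900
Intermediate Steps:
(-19 + (-7)**2)**2 = (-19 + 49)**2 = 30**2 = 900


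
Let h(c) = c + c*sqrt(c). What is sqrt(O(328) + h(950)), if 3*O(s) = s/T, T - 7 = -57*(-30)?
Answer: sqrt(25207850478 + 126030804750*sqrt(38))/5151 ≈ 173.87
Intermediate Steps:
T = 1717 (T = 7 - 57*(-30) = 7 + 1710 = 1717)
h(c) = c + c**(3/2)
O(s) = s/5151 (O(s) = (s/1717)/3 = s/5151)
sqrt(O(328) + h(950)) = sqrt((1/5151)*328 + (950 + 950**(3/2))) = sqrt(328/5151 + (950 + 4750*sqrt(38))) = sqrt(4893778/5151 + 4750*sqrt(38))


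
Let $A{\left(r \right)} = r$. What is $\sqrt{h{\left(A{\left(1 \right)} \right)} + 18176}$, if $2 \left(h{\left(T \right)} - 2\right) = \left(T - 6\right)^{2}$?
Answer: $\frac{\sqrt{72762}}{2} \approx 134.87$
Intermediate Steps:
$h{\left(T \right)} = 2 + \frac{\left(-6 + T\right)^{2}}{2}$ ($h{\left(T \right)} = 2 + \frac{\left(T - 6\right)^{2}}{2} = 2 + \frac{\left(-6 + T\right)^{2}}{2}$)
$\sqrt{h{\left(A{\left(1 \right)} \right)} + 18176} = \sqrt{\left(2 + \frac{\left(-6 + 1\right)^{2}}{2}\right) + 18176} = \sqrt{\left(2 + \frac{\left(-5\right)^{2}}{2}\right) + 18176} = \sqrt{\left(2 + \frac{1}{2} \cdot 25\right) + 18176} = \sqrt{\left(2 + \frac{25}{2}\right) + 18176} = \sqrt{\frac{29}{2} + 18176} = \sqrt{\frac{36381}{2}} = \frac{\sqrt{72762}}{2}$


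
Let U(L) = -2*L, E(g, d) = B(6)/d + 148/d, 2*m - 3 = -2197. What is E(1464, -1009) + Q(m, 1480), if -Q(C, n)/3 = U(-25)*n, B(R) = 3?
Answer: -223998151/1009 ≈ -2.2200e+5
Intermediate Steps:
m = -1097 (m = 3/2 + (1/2)*(-2197) = 3/2 - 2197/2 = -1097)
E(g, d) = 151/d (E(g, d) = 3/d + 148/d = 151/d)
Q(C, n) = -150*n (Q(C, n) = -3*(-2*(-25))*n = -150*n)
E(1464, -1009) + Q(m, 1480) = 151/(-1009) - 150*1480 = 151*(-1/1009) - 222000 = -151/1009 - 222000 = -223998151/1009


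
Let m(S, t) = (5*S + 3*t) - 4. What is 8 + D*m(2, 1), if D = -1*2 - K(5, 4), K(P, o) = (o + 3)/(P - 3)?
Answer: -83/2 ≈ -41.500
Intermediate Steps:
K(P, o) = (3 + o)/(-3 + P)
m(S, t) = -4 + 3*t + 5*S (m(S, t) = (3*t + 5*S) - 4 = -4 + 3*t + 5*S)
D = -11/2 (D = -1*2 - (3 + 4)/(-3 + 5) = -2 - 7/2 = -11/2 ≈ -5.5000)
8 + D*m(2, 1) = 8 - 11*(-4 + 3*1 + 5*2)/2 = 8 - 11*(-4 + 3 + 10)/2 = 8 - 11/2*9 = 8 - 99/2 = -83/2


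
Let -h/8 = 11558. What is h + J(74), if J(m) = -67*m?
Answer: -97422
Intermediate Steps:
h = -92464 (h = -8*11558 = -92464)
h + J(74) = -92464 - 67*74 = -92464 - 4958 = -97422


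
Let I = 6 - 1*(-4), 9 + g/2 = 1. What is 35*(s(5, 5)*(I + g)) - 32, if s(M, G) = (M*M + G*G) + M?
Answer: -11582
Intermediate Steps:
g = -16 (g = -18 + 2*1 = -18 + 2 = -16)
I = 10 (I = 6 + 4 = 10)
s(M, G) = M + G² + M² (s(M, G) = (M² + G²) + M = (G² + M²) + M = M + G² + M²)
35*(s(5, 5)*(I + g)) - 32 = 35*((5 + 5² + 5²)*(10 - 16)) - 32 = 35*((5 + 25 + 25)*(-6)) - 32 = 35*(55*(-6)) - 32 = 35*(-330) - 32 = -11550 - 32 = -11582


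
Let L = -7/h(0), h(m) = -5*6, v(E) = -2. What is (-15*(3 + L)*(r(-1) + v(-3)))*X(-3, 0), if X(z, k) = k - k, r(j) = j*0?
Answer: 0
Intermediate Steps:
r(j) = 0
h(m) = -30
X(z, k) = 0
L = 7/30 (L = -7/(-30) = -7*(-1/30) = 7/30 ≈ 0.23333)
(-15*(3 + L)*(r(-1) + v(-3)))*X(-3, 0) = -15*(3 + 7/30)*(0 - 2)*0 = -97*(-2)/2*0 = -15*(-97/15)*0 = 97*0 = 0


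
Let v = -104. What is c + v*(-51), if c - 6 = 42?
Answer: 5352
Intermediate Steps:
c = 48 (c = 6 + 42 = 48)
c + v*(-51) = 48 - 104*(-51) = 48 + 5304 = 5352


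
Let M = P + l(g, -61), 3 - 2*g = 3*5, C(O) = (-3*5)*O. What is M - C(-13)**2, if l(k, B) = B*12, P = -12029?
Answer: -50786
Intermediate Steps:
C(O) = -15*O
g = -6 (g = 3/2 - 3*5/2 = 3/2 - 1/2*15 = 3/2 - 15/2 = -6)
l(k, B) = 12*B
M = -12761 (M = -12029 + 12*(-61) = -12029 - 732 = -12761)
M - C(-13)**2 = -12761 - (-15*(-13))**2 = -12761 - 1*195**2 = -12761 - 1*38025 = -12761 - 38025 = -50786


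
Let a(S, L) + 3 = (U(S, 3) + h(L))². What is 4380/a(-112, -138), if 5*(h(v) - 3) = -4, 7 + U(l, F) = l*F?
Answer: 36500/967847 ≈ 0.037713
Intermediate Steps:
U(l, F) = -7 + F*l (U(l, F) = -7 + l*F = -7 + F*l)
h(v) = 11/5 (h(v) = 3 + (⅕)*(-4) = 3 - ⅘ = 11/5)
a(S, L) = -3 + (-24/5 + 3*S)² (a(S, L) = -3 + ((-7 + 3*S) + 11/5)² = -3 + (-24/5 + 3*S)²)
4380/a(-112, -138) = 4380/(-3 + 9*(-8 + 5*(-112))²/25) = 4380/(-3 + 9*(-8 - 560)²/25) = 4380/(-3 + (9/25)*(-568)²) = 4380/(-3 + (9/25)*322624) = 4380/(-3 + 2903616/25) = 4380/(2903541/25) = 4380*(25/2903541) = 36500/967847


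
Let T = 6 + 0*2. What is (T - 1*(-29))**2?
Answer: 1225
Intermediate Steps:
T = 6 (T = 6 + 0 = 6)
(T - 1*(-29))**2 = (6 - 1*(-29))**2 = (6 + 29)**2 = 35**2 = 1225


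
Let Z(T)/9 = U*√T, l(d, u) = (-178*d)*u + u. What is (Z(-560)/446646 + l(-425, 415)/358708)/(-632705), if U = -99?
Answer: -6279033/45391269028 + 594*I*√35/47099192905 ≈ -0.00013833 + 7.4612e-8*I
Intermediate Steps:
l(d, u) = u - 178*d*u (l(d, u) = -178*d*u + u = u - 178*d*u)
Z(T) = -891*√T (Z(T) = 9*(-99*√T) = -891*√T)
(Z(-560)/446646 + l(-425, 415)/358708)/(-632705) = (-3564*I*√35/446646 + (415*(1 - 178*(-425)))/358708)/(-632705) = (-3564*I*√35*(1/446646) + (415*(1 + 75650))*(1/358708))*(-1/632705) = (-3564*I*√35*(1/446646) + (415*75651)*(1/358708))*(-1/632705) = (-594*I*√35/74441 + 31395165*(1/358708))*(-1/632705) = (-594*I*√35/74441 + 31395165/358708)*(-1/632705) = (31395165/358708 - 594*I*√35/74441)*(-1/632705) = -6279033/45391269028 + 594*I*√35/47099192905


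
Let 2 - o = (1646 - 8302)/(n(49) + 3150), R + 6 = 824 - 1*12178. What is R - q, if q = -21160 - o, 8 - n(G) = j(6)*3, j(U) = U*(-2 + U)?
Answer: 15127814/1543 ≈ 9804.2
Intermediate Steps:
n(G) = -64 (n(G) = 8 - 6*(-2 + 6)*3 = 8 - 6*4*3 = 8 - 24*3 = 8 - 1*72 = 8 - 72 = -64)
R = -11360 (R = -6 + (824 - 1*12178) = -6 + (824 - 12178) = -6 - 11354 = -11360)
o = 6414/1543 (o = 2 - (1646 - 8302)/(-64 + 3150) = 2 - (-6656)/3086 = 2 - 1*(-3328/1543) = 2 + 3328/1543 = 6414/1543 ≈ 4.1568)
q = -32656294/1543 (q = -21160 - 1*6414/1543 = -21160 - 6414/1543 = -32656294/1543 ≈ -21164.)
R - q = -11360 - 1*(-32656294/1543) = -11360 + 32656294/1543 = 15127814/1543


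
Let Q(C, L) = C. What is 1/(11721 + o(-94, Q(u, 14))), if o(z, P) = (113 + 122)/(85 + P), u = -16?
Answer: 69/808984 ≈ 8.5292e-5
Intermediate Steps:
o(z, P) = 235/(85 + P)
1/(11721 + o(-94, Q(u, 14))) = 1/(11721 + 235/(85 - 16)) = 1/(11721 + 235/69) = 1/(808984/69) = 69/808984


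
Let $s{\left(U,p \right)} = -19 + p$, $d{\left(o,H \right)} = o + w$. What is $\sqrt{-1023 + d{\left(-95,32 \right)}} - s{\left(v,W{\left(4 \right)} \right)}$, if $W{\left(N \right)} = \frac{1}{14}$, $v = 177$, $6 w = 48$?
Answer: $\frac{265}{14} + i \sqrt{1110} \approx 18.929 + 33.317 i$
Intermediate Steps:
$w = 8$ ($w = \frac{1}{6} \cdot 48 = 8$)
$d{\left(o,H \right)} = 8 + o$ ($d{\left(o,H \right)} = o + 8 = 8 + o$)
$W{\left(N \right)} = \frac{1}{14}$
$\sqrt{-1023 + d{\left(-95,32 \right)}} - s{\left(v,W{\left(4 \right)} \right)} = \sqrt{-1023 + \left(8 - 95\right)} - \left(-19 + \frac{1}{14}\right) = \sqrt{-1023 - 87} - - \frac{265}{14} = \sqrt{-1110} + \frac{265}{14} = i \sqrt{1110} + \frac{265}{14} = \frac{265}{14} + i \sqrt{1110}$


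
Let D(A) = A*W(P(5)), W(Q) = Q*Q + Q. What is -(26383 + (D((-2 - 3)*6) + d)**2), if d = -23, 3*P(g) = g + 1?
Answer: -67592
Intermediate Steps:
P(g) = 1/3 + g/3 (P(g) = (g + 1)/3 = (1 + g)/3 = 1/3 + g/3)
W(Q) = Q + Q**2 (W(Q) = Q**2 + Q = Q + Q**2)
D(A) = 6*A (D(A) = A*((1/3 + (1/3)*5)*(1 + (1/3 + (1/3)*5))) = A*((1/3 + 5/3)*(1 + (1/3 + 5/3))) = A*(2*(1 + 2)) = A*(2*3) = A*6 = 6*A)
-(26383 + (D((-2 - 3)*6) + d)**2) = -(26383 + (6*((-2 - 3)*6) - 23)**2) = -(26383 + (6*(-5*6) - 23)**2) = -(26383 + (6*(-30) - 23)**2) = -(26383 + (-180 - 23)**2) = -(26383 + (-203)**2) = -(26383 + 41209) = -1*67592 = -67592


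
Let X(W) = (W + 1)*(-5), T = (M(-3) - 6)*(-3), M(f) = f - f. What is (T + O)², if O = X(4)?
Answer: 49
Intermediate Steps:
M(f) = 0
T = 18 (T = (0 - 6)*(-3) = -6*(-3) = 18)
X(W) = -5 - 5*W (X(W) = (1 + W)*(-5) = -5 - 5*W)
O = -25 (O = -5 - 5*4 = -5 - 20 = -25)
(T + O)² = (18 - 25)² = (-7)² = 49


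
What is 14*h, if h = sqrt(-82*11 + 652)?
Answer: 70*I*sqrt(10) ≈ 221.36*I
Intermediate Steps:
h = 5*I*sqrt(10) (h = sqrt(-902 + 652) = sqrt(-250) = 5*I*sqrt(10) ≈ 15.811*I)
14*h = 14*(5*I*sqrt(10)) = 70*I*sqrt(10)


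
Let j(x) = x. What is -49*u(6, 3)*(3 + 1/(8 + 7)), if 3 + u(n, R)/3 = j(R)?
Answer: 0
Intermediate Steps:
u(n, R) = -9 + 3*R
-49*u(6, 3)*(3 + 1/(8 + 7)) = -49*(-9 + 3*3)*(3 + 1/(8 + 7)) = -49*(-9 + 9)*(3 + 1/15) = -0*(3 + 1/15) = -0*46/15 = -49*0 = 0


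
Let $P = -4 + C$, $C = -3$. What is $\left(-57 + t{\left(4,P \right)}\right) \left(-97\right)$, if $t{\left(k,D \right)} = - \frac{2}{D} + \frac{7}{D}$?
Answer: $\frac{39188}{7} \approx 5598.3$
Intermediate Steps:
$P = -7$ ($P = -4 - 3 = -7$)
$t{\left(k,D \right)} = \frac{5}{D}$
$\left(-57 + t{\left(4,P \right)}\right) \left(-97\right) = \left(-57 + \frac{5}{-7}\right) \left(-97\right) = \left(-57 + 5 \left(- \frac{1}{7}\right)\right) \left(-97\right) = \left(-57 - \frac{5}{7}\right) \left(-97\right) = \left(- \frac{404}{7}\right) \left(-97\right) = \frac{39188}{7}$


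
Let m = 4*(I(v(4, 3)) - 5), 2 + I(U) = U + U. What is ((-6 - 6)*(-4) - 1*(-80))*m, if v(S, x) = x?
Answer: -512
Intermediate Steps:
I(U) = -2 + 2*U (I(U) = -2 + (U + U) = -2 + 2*U)
m = -4 (m = 4*((-2 + 2*3) - 5) = 4*((-2 + 6) - 5) = 4*(4 - 5) = 4*(-1) = -4)
((-6 - 6)*(-4) - 1*(-80))*m = ((-6 - 6)*(-4) - 1*(-80))*(-4) = (-12*(-4) + 80)*(-4) = (48 + 80)*(-4) = 128*(-4) = -512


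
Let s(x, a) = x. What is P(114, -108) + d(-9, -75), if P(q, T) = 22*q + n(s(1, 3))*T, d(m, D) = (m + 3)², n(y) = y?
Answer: 2436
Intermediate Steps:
d(m, D) = (3 + m)²
P(q, T) = T + 22*q (P(q, T) = 22*q + 1*T = 22*q + T = T + 22*q)
P(114, -108) + d(-9, -75) = (-108 + 22*114) + (3 - 9)² = (-108 + 2508) + (-6)² = 2400 + 36 = 2436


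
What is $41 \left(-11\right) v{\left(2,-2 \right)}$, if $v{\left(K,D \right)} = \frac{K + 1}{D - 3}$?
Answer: $\frac{1353}{5} \approx 270.6$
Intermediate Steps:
$v{\left(K,D \right)} = \frac{1 + K}{-3 + D}$
$41 \left(-11\right) v{\left(2,-2 \right)} = 41 \left(-11\right) \frac{1 + 2}{-3 - 2} = - 451 \frac{1}{-5} \cdot 3 = - 451 \left(\left(- \frac{1}{5}\right) 3\right) = \left(-451\right) \left(- \frac{3}{5}\right) = \frac{1353}{5}$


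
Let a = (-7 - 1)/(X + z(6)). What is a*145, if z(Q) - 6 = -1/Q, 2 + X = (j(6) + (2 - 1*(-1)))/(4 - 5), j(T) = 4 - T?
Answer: -6960/17 ≈ -409.41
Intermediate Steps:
X = -3 (X = -2 + ((4 - 1*6) + (2 - 1*(-1)))/(4 - 5) = -2 + ((4 - 6) + (2 + 1))/(-1) = -2 + (-2 + 3)*(-1) = -2 + 1*(-1) = -2 - 1 = -3)
z(Q) = 6 - 1/Q
a = -48/17 (a = (-7 - 1)/(-3 + (6 - 1/6)) = -8/(-3 + (6 - 1*⅙)) = -8/(-3 + (6 - ⅙)) = -8/(-3 + 35/6) = -8/17/6 = -8*6/17 = -48/17 ≈ -2.8235)
a*145 = -48/17*145 = -6960/17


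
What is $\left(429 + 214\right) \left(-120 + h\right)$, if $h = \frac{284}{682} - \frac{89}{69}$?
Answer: $- \frac{1828711933}{23529} \approx -77722.0$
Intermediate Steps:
$h = - \frac{20551}{23529}$ ($h = 284 \cdot \frac{1}{682} - \frac{89}{69} = \frac{142}{341} - \frac{89}{69} = - \frac{20551}{23529} \approx -0.87343$)
$\left(429 + 214\right) \left(-120 + h\right) = \left(429 + 214\right) \left(-120 - \frac{20551}{23529}\right) = 643 \left(- \frac{2844031}{23529}\right) = - \frac{1828711933}{23529}$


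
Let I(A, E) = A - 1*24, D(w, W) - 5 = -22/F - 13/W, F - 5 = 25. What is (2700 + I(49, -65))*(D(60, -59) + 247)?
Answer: 121298470/177 ≈ 6.8530e+5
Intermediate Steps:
F = 30 (F = 5 + 25 = 30)
D(w, W) = 64/15 - 13/W (D(w, W) = 5 + (-22/30 - 13/W) = 5 + (-22*1/30 - 13/W) = 5 + (-11/15 - 13/W) = 64/15 - 13/W)
I(A, E) = -24 + A (I(A, E) = A - 24 = -24 + A)
(2700 + I(49, -65))*(D(60, -59) + 247) = (2700 + (-24 + 49))*((64/15 - 13/(-59)) + 247) = (2700 + 25)*((64/15 - 13*(-1/59)) + 247) = 2725*((64/15 + 13/59) + 247) = 2725*(3971/885 + 247) = 2725*(222566/885) = 121298470/177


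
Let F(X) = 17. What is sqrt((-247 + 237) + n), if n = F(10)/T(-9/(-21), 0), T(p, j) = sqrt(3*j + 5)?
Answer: sqrt(-250 + 85*sqrt(5))/5 ≈ 1.5483*I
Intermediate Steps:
T(p, j) = sqrt(5 + 3*j)
n = 17*sqrt(5)/5 (n = 17/(sqrt(5 + 3*0)) = 17/(sqrt(5 + 0)) = 17/(sqrt(5)) = 17*(sqrt(5)/5) = 17*sqrt(5)/5 ≈ 7.6026)
sqrt((-247 + 237) + n) = sqrt((-247 + 237) + 17*sqrt(5)/5) = sqrt(-10 + 17*sqrt(5)/5)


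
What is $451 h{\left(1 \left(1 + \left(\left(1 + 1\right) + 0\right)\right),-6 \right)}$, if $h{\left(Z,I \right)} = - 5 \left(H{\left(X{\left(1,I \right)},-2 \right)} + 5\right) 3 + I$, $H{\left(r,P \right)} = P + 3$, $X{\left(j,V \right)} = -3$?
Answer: $-43296$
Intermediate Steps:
$H{\left(r,P \right)} = 3 + P$
$h{\left(Z,I \right)} = -90 + I$ ($h{\left(Z,I \right)} = - 5 \left(\left(3 - 2\right) + 5\right) 3 + I = - 5 \left(1 + 5\right) 3 + I = \left(-5\right) 6 \cdot 3 + I = \left(-30\right) 3 + I = -90 + I$)
$451 h{\left(1 \left(1 + \left(\left(1 + 1\right) + 0\right)\right),-6 \right)} = 451 \left(-90 - 6\right) = 451 \left(-96\right) = -43296$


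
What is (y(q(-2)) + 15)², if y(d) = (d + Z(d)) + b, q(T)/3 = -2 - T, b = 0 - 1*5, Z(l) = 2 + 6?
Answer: 324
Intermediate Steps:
Z(l) = 8
b = -5 (b = 0 - 5 = -5)
q(T) = -6 - 3*T (q(T) = 3*(-2 - T) = -6 - 3*T)
y(d) = 3 + d (y(d) = (d + 8) - 5 = (8 + d) - 5 = 3 + d)
(y(q(-2)) + 15)² = ((3 + (-6 - 3*(-2))) + 15)² = ((3 + (-6 + 6)) + 15)² = ((3 + 0) + 15)² = (3 + 15)² = 18² = 324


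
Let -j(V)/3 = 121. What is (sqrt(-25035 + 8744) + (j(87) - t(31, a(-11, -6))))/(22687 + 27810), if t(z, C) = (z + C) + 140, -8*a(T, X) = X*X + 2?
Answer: -2117/201988 + I*sqrt(16291)/50497 ≈ -0.010481 + 0.0025276*I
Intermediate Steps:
a(T, X) = -1/4 - X**2/8 (a(T, X) = -(X*X + 2)/8 = -(X**2 + 2)/8 = -(2 + X**2)/8 = -1/4 - X**2/8)
t(z, C) = 140 + C + z (t(z, C) = (C + z) + 140 = 140 + C + z)
j(V) = -363 (j(V) = -3*121 = -363)
(sqrt(-25035 + 8744) + (j(87) - t(31, a(-11, -6))))/(22687 + 27810) = (sqrt(-25035 + 8744) + (-363 - (140 + (-1/4 - 1/8*(-6)**2) + 31)))/(22687 + 27810) = (sqrt(-16291) + (-363 - (140 + (-1/4 - 1/8*36) + 31)))/50497 = (I*sqrt(16291) + (-363 - (140 + (-1/4 - 9/2) + 31)))*(1/50497) = (I*sqrt(16291) + (-363 - (140 - 19/4 + 31)))*(1/50497) = (I*sqrt(16291) + (-363 - 1*665/4))*(1/50497) = (I*sqrt(16291) + (-363 - 665/4))*(1/50497) = (I*sqrt(16291) - 2117/4)*(1/50497) = (-2117/4 + I*sqrt(16291))*(1/50497) = -2117/201988 + I*sqrt(16291)/50497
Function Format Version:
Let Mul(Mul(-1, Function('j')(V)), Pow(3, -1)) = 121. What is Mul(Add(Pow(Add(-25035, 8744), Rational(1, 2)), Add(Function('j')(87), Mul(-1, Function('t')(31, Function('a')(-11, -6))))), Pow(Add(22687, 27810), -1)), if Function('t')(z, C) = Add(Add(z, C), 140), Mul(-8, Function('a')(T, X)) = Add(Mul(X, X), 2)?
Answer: Add(Rational(-2117, 201988), Mul(Rational(1, 50497), I, Pow(16291, Rational(1, 2)))) ≈ Add(-0.010481, Mul(0.0025276, I))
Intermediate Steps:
Function('a')(T, X) = Add(Rational(-1, 4), Mul(Rational(-1, 8), Pow(X, 2))) (Function('a')(T, X) = Mul(Rational(-1, 8), Add(Mul(X, X), 2)) = Mul(Rational(-1, 8), Add(Pow(X, 2), 2)) = Mul(Rational(-1, 8), Add(2, Pow(X, 2))) = Add(Rational(-1, 4), Mul(Rational(-1, 8), Pow(X, 2))))
Function('t')(z, C) = Add(140, C, z) (Function('t')(z, C) = Add(Add(C, z), 140) = Add(140, C, z))
Function('j')(V) = -363 (Function('j')(V) = Mul(-3, 121) = -363)
Mul(Add(Pow(Add(-25035, 8744), Rational(1, 2)), Add(Function('j')(87), Mul(-1, Function('t')(31, Function('a')(-11, -6))))), Pow(Add(22687, 27810), -1)) = Mul(Add(Pow(Add(-25035, 8744), Rational(1, 2)), Add(-363, Mul(-1, Add(140, Add(Rational(-1, 4), Mul(Rational(-1, 8), Pow(-6, 2))), 31)))), Pow(Add(22687, 27810), -1)) = Mul(Add(Pow(-16291, Rational(1, 2)), Add(-363, Mul(-1, Add(140, Add(Rational(-1, 4), Mul(Rational(-1, 8), 36)), 31)))), Pow(50497, -1)) = Mul(Add(Mul(I, Pow(16291, Rational(1, 2))), Add(-363, Mul(-1, Add(140, Add(Rational(-1, 4), Rational(-9, 2)), 31)))), Rational(1, 50497)) = Mul(Add(Mul(I, Pow(16291, Rational(1, 2))), Add(-363, Mul(-1, Add(140, Rational(-19, 4), 31)))), Rational(1, 50497)) = Mul(Add(Mul(I, Pow(16291, Rational(1, 2))), Add(-363, Mul(-1, Rational(665, 4)))), Rational(1, 50497)) = Mul(Add(Mul(I, Pow(16291, Rational(1, 2))), Add(-363, Rational(-665, 4))), Rational(1, 50497)) = Mul(Add(Mul(I, Pow(16291, Rational(1, 2))), Rational(-2117, 4)), Rational(1, 50497)) = Mul(Add(Rational(-2117, 4), Mul(I, Pow(16291, Rational(1, 2)))), Rational(1, 50497)) = Add(Rational(-2117, 201988), Mul(Rational(1, 50497), I, Pow(16291, Rational(1, 2))))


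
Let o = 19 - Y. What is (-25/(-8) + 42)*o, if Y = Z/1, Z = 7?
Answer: 1083/2 ≈ 541.50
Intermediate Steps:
Y = 7 (Y = 7/1 = 7*1 = 7)
o = 12 (o = 19 - 1*7 = 19 - 7 = 12)
(-25/(-8) + 42)*o = (-25/(-8) + 42)*12 = (-25*(-⅛) + 42)*12 = (25/8 + 42)*12 = (361/8)*12 = 1083/2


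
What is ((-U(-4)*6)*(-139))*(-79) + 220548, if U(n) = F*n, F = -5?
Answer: -1097172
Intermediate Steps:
U(n) = -5*n
((-U(-4)*6)*(-139))*(-79) + 220548 = ((-(-5)*(-4)*6)*(-139))*(-79) + 220548 = ((-1*20*6)*(-139))*(-79) + 220548 = (-20*6*(-139))*(-79) + 220548 = -120*(-139)*(-79) + 220548 = 16680*(-79) + 220548 = -1317720 + 220548 = -1097172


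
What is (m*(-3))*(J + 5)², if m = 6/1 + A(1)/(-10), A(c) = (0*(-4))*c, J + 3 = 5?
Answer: -882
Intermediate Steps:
J = 2 (J = -3 + 5 = 2)
A(c) = 0 (A(c) = 0*c = 0)
m = 6 (m = 6/1 + 0/(-10) = 6*1 + 0*(-⅒) = 6 + 0 = 6)
(m*(-3))*(J + 5)² = (6*(-3))*(2 + 5)² = -18*7² = -18*49 = -882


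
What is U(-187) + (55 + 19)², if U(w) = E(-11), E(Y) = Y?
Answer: 5465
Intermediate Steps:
U(w) = -11
U(-187) + (55 + 19)² = -11 + (55 + 19)² = -11 + 74² = -11 + 5476 = 5465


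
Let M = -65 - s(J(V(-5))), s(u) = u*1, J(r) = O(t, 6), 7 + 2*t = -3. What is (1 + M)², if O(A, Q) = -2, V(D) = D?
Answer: 3844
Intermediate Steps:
t = -5 (t = -7/2 + (½)*(-3) = -7/2 - 3/2 = -5)
J(r) = -2
s(u) = u
M = -63 (M = -65 - 1*(-2) = -65 + 2 = -63)
(1 + M)² = (1 - 63)² = (-62)² = 3844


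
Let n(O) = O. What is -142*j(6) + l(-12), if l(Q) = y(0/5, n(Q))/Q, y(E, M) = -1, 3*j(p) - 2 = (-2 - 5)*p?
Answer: 22721/12 ≈ 1893.4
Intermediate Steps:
j(p) = 2/3 - 7*p/3 (j(p) = 2/3 + ((-2 - 5)*p)/3 = 2/3 + (-7*p)/3 = 2/3 - 7*p/3)
l(Q) = -1/Q
-142*j(6) + l(-12) = -142*(2/3 - 7/3*6) - 1/(-12) = -142*(2/3 - 14) - 1*(-1/12) = -142*(-40/3) + 1/12 = 5680/3 + 1/12 = 22721/12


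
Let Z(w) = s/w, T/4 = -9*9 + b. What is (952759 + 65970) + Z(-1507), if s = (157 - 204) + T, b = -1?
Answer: 1535224978/1507 ≈ 1.0187e+6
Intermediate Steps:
T = -328 (T = 4*(-9*9 - 1) = 4*(-81 - 1) = 4*(-82) = -328)
s = -375 (s = (157 - 204) - 328 = -47 - 328 = -375)
Z(w) = -375/w
(952759 + 65970) + Z(-1507) = (952759 + 65970) - 375/(-1507) = 1018729 - 375*(-1/1507) = 1018729 + 375/1507 = 1535224978/1507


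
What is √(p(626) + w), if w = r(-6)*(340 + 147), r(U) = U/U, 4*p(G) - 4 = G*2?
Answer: 3*√89 ≈ 28.302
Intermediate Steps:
p(G) = 1 + G/2 (p(G) = 1 + (G*2)/4 = 1 + (2*G)/4 = 1 + G/2)
r(U) = 1
w = 487 (w = 1*(340 + 147) = 1*487 = 487)
√(p(626) + w) = √((1 + (½)*626) + 487) = √((1 + 313) + 487) = √(314 + 487) = √801 = 3*√89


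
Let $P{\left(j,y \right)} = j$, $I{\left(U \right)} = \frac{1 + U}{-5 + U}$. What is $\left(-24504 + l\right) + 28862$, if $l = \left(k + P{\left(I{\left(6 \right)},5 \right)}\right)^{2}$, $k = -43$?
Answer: $5654$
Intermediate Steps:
$I{\left(U \right)} = \frac{1 + U}{-5 + U}$
$l = 1296$ ($l = \left(-43 + \frac{1 + 6}{-5 + 6}\right)^{2} = \left(-43 + 1^{-1} \cdot 7\right)^{2} = \left(-43 + 1 \cdot 7\right)^{2} = \left(-43 + 7\right)^{2} = \left(-36\right)^{2} = 1296$)
$\left(-24504 + l\right) + 28862 = \left(-24504 + 1296\right) + 28862 = -23208 + 28862 = 5654$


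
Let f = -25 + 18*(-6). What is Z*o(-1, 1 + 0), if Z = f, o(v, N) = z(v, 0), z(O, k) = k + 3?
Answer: -399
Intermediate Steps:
z(O, k) = 3 + k
o(v, N) = 3 (o(v, N) = 3 + 0 = 3)
f = -133 (f = -25 - 108 = -133)
Z = -133
Z*o(-1, 1 + 0) = -133*3 = -399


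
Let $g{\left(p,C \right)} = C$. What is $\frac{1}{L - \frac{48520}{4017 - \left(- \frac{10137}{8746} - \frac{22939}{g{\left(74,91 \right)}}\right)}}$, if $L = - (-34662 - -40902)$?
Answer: $- \frac{485517289}{3035144510320} \approx -0.00015997$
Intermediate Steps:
$L = -6240$ ($L = - (-34662 + 40902) = \left(-1\right) 6240 = -6240$)
$\frac{1}{L - \frac{48520}{4017 - \left(- \frac{10137}{8746} - \frac{22939}{g{\left(74,91 \right)}}\right)}} = \frac{1}{-6240 - \frac{48520}{4017 - \left(- \frac{10137}{8746} - \frac{22939}{91}\right)}} = \frac{1}{-6240 - \frac{48520}{4017 - \left(\left(-10137\right) \frac{1}{8746} - \frac{3277}{13}\right)}} = \frac{1}{-6240 - \frac{48520}{4017 - \left(- \frac{10137}{8746} - \frac{3277}{13}\right)}} = \frac{1}{-6240 - \frac{48520}{4017 - - \frac{28792423}{113698}}} = \frac{1}{-6240 - \frac{48520}{4017 + \frac{28792423}{113698}}} = \frac{1}{-6240 - \frac{48520}{\frac{485517289}{113698}}} = \frac{1}{-6240 - \frac{5516626960}{485517289}} = \frac{1}{- \frac{3035144510320}{485517289}} = - \frac{485517289}{3035144510320}$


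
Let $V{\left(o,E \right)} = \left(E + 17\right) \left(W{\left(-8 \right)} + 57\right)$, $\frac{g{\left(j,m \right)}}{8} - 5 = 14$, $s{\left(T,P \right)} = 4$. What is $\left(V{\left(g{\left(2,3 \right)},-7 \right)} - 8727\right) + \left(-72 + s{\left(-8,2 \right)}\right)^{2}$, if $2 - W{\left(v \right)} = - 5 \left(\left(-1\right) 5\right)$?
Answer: $-3763$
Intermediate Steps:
$W{\left(v \right)} = -23$ ($W{\left(v \right)} = 2 - - 5 \left(\left(-1\right) 5\right) = 2 - \left(-5\right) \left(-5\right) = 2 - 25 = -23$)
$g{\left(j,m \right)} = 152$ ($g{\left(j,m \right)} = 40 + 8 \cdot 14 = 40 + 112 = 152$)
$V{\left(o,E \right)} = 578 + 34 E$ ($V{\left(o,E \right)} = \left(E + 17\right) \left(-23 + 57\right) = \left(17 + E\right) 34 = 578 + 34 E$)
$\left(V{\left(g{\left(2,3 \right)},-7 \right)} - 8727\right) + \left(-72 + s{\left(-8,2 \right)}\right)^{2} = \left(\left(578 + 34 \left(-7\right)\right) - 8727\right) + \left(-72 + 4\right)^{2} = \left(\left(578 - 238\right) - 8727\right) + \left(-68\right)^{2} = \left(340 - 8727\right) + 4624 = -8387 + 4624 = -3763$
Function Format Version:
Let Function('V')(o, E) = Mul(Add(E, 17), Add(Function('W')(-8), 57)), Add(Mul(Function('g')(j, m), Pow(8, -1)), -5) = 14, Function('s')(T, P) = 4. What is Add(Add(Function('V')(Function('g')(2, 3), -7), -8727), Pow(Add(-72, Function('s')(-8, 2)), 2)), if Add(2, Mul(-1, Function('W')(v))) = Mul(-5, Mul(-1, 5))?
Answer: -3763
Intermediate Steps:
Function('W')(v) = -23 (Function('W')(v) = Add(2, Mul(-1, Mul(-5, Mul(-1, 5)))) = Add(2, Mul(-1, Mul(-5, -5))) = Add(2, Mul(-1, 25)) = Add(2, -25) = -23)
Function('g')(j, m) = 152 (Function('g')(j, m) = Add(40, Mul(8, 14)) = Add(40, 112) = 152)
Function('V')(o, E) = Add(578, Mul(34, E)) (Function('V')(o, E) = Mul(Add(E, 17), Add(-23, 57)) = Mul(Add(17, E), 34) = Add(578, Mul(34, E)))
Add(Add(Function('V')(Function('g')(2, 3), -7), -8727), Pow(Add(-72, Function('s')(-8, 2)), 2)) = Add(Add(Add(578, Mul(34, -7)), -8727), Pow(Add(-72, 4), 2)) = Add(Add(Add(578, -238), -8727), Pow(-68, 2)) = Add(Add(340, -8727), 4624) = Add(-8387, 4624) = -3763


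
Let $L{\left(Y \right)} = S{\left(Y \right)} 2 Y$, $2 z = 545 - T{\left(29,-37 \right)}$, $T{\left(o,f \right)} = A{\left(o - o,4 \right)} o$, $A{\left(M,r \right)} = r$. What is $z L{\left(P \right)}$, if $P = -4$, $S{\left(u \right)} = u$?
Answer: $6864$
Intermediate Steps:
$T{\left(o,f \right)} = 4 o$
$z = \frac{429}{2}$ ($z = \frac{545 - 4 \cdot 29}{2} = \frac{545 - 116}{2} = \frac{1}{2} \cdot 429 = \frac{429}{2} \approx 214.5$)
$L{\left(Y \right)} = 2 Y^{2}$ ($L{\left(Y \right)} = Y 2 Y = 2 Y Y = 2 Y^{2}$)
$z L{\left(P \right)} = \frac{429 \cdot 2 \left(-4\right)^{2}}{2} = \frac{429 \cdot 2 \cdot 16}{2} = \frac{429}{2} \cdot 32 = 6864$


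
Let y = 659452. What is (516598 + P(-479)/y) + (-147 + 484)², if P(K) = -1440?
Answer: 103891221761/164863 ≈ 6.3017e+5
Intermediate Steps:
(516598 + P(-479)/y) + (-147 + 484)² = (516598 - 1440/659452) + (-147 + 484)² = (516598 - 1440*1/659452) + 337² = (516598 - 360/164863) + 113569 = 85167895714/164863 + 113569 = 103891221761/164863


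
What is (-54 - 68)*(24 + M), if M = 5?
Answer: -3538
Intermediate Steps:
(-54 - 68)*(24 + M) = (-54 - 68)*(24 + 5) = -122*29 = -3538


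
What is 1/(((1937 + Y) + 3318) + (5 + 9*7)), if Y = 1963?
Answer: 1/7286 ≈ 0.00013725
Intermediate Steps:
1/(((1937 + Y) + 3318) + (5 + 9*7)) = 1/(((1937 + 1963) + 3318) + (5 + 9*7)) = 1/((3900 + 3318) + (5 + 63)) = 1/(7218 + 68) = 1/7286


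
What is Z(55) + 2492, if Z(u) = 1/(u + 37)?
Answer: 229265/92 ≈ 2492.0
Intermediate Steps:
Z(u) = 1/(37 + u)
Z(55) + 2492 = 1/(37 + 55) + 2492 = 1/92 + 2492 = 229265/92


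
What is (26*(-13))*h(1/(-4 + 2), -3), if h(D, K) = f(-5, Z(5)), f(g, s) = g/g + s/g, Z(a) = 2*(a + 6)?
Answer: 5746/5 ≈ 1149.2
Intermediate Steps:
Z(a) = 12 + 2*a (Z(a) = 2*(6 + a) = 12 + 2*a)
f(g, s) = 1 + s/g
h(D, K) = -17/5 (h(D, K) = (-5 + (12 + 2*5))/(-5) = -(-5 + (12 + 10))/5 = -(-5 + 22)/5 = -1/5*17 = -17/5)
(26*(-13))*h(1/(-4 + 2), -3) = (26*(-13))*(-17/5) = -338*(-17/5) = 5746/5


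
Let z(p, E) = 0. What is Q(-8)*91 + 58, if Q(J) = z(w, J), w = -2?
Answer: 58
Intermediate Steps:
Q(J) = 0
Q(-8)*91 + 58 = 0*91 + 58 = 0 + 58 = 58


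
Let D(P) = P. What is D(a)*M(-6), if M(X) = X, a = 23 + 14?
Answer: -222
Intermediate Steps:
a = 37
D(a)*M(-6) = 37*(-6) = -222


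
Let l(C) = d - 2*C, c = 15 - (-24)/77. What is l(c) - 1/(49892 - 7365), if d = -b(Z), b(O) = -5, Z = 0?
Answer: -83905848/3274579 ≈ -25.623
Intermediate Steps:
c = 1179/77 (c = 15 - (-24)/77 = 15 - 1*(-24/77) = 15 + 24/77 = 1179/77 ≈ 15.312)
d = 5 (d = -1*(-5) = 5)
l(C) = 5 - 2*C
l(c) - 1/(49892 - 7365) = (5 - 2*1179/77) - 1/(49892 - 7365) = (5 - 2358/77) - 1/42527 = -1973/77 - 1*1/42527 = -1973/77 - 1/42527 = -83905848/3274579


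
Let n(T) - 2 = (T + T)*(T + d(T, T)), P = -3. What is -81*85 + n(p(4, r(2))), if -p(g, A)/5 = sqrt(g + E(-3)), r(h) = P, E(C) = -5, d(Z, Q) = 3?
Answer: -6933 - 30*I ≈ -6933.0 - 30.0*I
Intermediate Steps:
r(h) = -3
p(g, A) = -5*sqrt(-5 + g) (p(g, A) = -5*sqrt(g - 5) = -5*sqrt(-5 + g))
n(T) = 2 + 2*T*(3 + T) (n(T) = 2 + (T + T)*(T + 3) = 2 + (2*T)*(3 + T) = 2 + 2*T*(3 + T))
-81*85 + n(p(4, r(2))) = -81*85 + (2 + 2*(-5*sqrt(-5 + 4))**2 + 6*(-5*sqrt(-5 + 4))) = -6885 + (2 + 2*(-5*I)**2 + 6*(-5*I)) = -6885 + (2 + 2*(-25) - 30*I) = -6885 + (2 - 50 - 30*I) = -6885 + (-48 - 30*I) = -6933 - 30*I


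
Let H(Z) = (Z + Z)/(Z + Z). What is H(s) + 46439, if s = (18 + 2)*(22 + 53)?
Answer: 46440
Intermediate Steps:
s = 1500 (s = 20*75 = 1500)
H(Z) = 1 (H(Z) = (2*Z)/((2*Z)) = (2*Z)*(1/(2*Z)) = 1)
H(s) + 46439 = 1 + 46439 = 46440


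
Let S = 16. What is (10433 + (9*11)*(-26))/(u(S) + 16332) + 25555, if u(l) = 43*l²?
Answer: 698681559/27340 ≈ 25555.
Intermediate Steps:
(10433 + (9*11)*(-26))/(u(S) + 16332) + 25555 = (10433 + (9*11)*(-26))/(43*16² + 16332) + 25555 = (10433 + 99*(-26))/(43*256 + 16332) + 25555 = (10433 - 2574)/(11008 + 16332) + 25555 = 7859/27340 + 25555 = 698681559/27340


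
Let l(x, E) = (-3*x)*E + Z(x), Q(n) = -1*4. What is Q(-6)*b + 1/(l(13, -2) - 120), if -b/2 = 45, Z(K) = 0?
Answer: 15119/42 ≈ 359.98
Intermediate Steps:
Q(n) = -4
b = -90 (b = -2*45 = -90)
l(x, E) = -3*E*x (l(x, E) = (-3*x)*E + 0 = -3*E*x + 0 = -3*E*x)
Q(-6)*b + 1/(l(13, -2) - 120) = -4*(-90) + 1/(-3*(-2)*13 - 120) = 360 + 1/(78 - 120) = 360 + 1/(-42) = 360 - 1/42 = 15119/42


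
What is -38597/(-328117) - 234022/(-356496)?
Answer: 45273136343/58486199016 ≈ 0.77408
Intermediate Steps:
-38597/(-328117) - 234022/(-356496) = -38597*(-1/328117) - 234022*(-1/356496) = 38597/328117 + 117011/178248 = 45273136343/58486199016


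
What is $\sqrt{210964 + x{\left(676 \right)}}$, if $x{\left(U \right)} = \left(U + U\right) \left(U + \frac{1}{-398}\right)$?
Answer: $\frac{2 \sqrt{11136915998}}{199} \approx 1060.6$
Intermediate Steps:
$x{\left(U \right)} = 2 U \left(- \frac{1}{398} + U\right)$ ($x{\left(U \right)} = 2 U \left(U - \frac{1}{398}\right) = 2 U \left(- \frac{1}{398} + U\right)$)
$\sqrt{210964 + x{\left(676 \right)}} = \sqrt{210964 + \frac{1}{199} \cdot 676 \left(-1 + 398 \cdot 676\right)} = \sqrt{210964 + \frac{1}{199} \cdot 676 \left(-1 + 269048\right)} = \sqrt{210964 + \frac{1}{199} \cdot 676 \cdot 269047} = \sqrt{210964 + \frac{181875772}{199}} = \sqrt{\frac{223857608}{199}} = \frac{2 \sqrt{11136915998}}{199}$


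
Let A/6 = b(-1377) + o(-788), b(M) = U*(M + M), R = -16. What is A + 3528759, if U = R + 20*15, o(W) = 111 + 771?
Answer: -1158765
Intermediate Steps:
o(W) = 882
U = 284 (U = -16 + 20*15 = -16 + 300 = 284)
b(M) = 568*M (b(M) = 284*(M + M) = 284*(2*M) = 568*M)
A = -4687524 (A = 6*(568*(-1377) + 882) = 6*(-782136 + 882) = 6*(-781254) = -4687524)
A + 3528759 = -4687524 + 3528759 = -1158765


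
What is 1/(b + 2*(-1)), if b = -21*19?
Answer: -1/401 ≈ -0.0024938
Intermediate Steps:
b = -399
1/(b + 2*(-1)) = 1/(-399 + 2*(-1)) = 1/(-399 - 2) = 1/(-401) = -1/401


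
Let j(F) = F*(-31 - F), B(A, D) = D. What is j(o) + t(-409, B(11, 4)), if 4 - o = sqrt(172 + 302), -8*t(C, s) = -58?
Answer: -2427/4 + 39*sqrt(474) ≈ 242.34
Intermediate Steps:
t(C, s) = 29/4 (t(C, s) = -1/8*(-58) = 29/4)
o = 4 - sqrt(474) (o = 4 - sqrt(172 + 302) = 4 - sqrt(474) ≈ -17.772)
j(o) + t(-409, B(11, 4)) = -(4 - sqrt(474))*(31 + (4 - sqrt(474))) + 29/4 = -(4 - sqrt(474))*(35 - sqrt(474)) + 29/4 = 29/4 - (4 - sqrt(474))*(35 - sqrt(474))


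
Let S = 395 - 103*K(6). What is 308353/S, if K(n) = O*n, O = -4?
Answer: 308353/2867 ≈ 107.55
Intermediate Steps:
K(n) = -4*n
S = 2867 (S = 395 - (-412)*6 = 395 - 103*(-24) = 395 + 2472 = 2867)
308353/S = 308353/2867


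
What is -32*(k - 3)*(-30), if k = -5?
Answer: -7680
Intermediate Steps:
-32*(k - 3)*(-30) = -32*(-5 - 3)*(-30) = -32*(-8)*(-30) = 256*(-30) = -7680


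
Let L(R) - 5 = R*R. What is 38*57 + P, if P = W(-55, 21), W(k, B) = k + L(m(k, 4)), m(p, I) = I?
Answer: 2132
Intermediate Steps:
L(R) = 5 + R**2 (L(R) = 5 + R*R = 5 + R**2)
W(k, B) = 21 + k (W(k, B) = k + (5 + 4**2) = k + (5 + 16) = k + 21 = 21 + k)
P = -34 (P = 21 - 55 = -34)
38*57 + P = 38*57 - 34 = 2166 - 34 = 2132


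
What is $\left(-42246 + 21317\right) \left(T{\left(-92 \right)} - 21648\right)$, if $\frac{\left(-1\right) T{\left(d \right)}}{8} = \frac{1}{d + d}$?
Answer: $\frac{10420611887}{23} \approx 4.5307 \cdot 10^{8}$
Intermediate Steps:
$T{\left(d \right)} = - \frac{4}{d}$ ($T{\left(d \right)} = - \frac{8}{d + d} = - \frac{8}{2 d} = - 8 \frac{1}{2 d} = - \frac{4}{d}$)
$\left(-42246 + 21317\right) \left(T{\left(-92 \right)} - 21648\right) = \left(-42246 + 21317\right) \left(- \frac{4}{-92} - 21648\right) = - 20929 \left(\left(-4\right) \left(- \frac{1}{92}\right) - 21648\right) = - 20929 \left(\frac{1}{23} - 21648\right) = \left(-20929\right) \left(- \frac{497903}{23}\right) = \frac{10420611887}{23}$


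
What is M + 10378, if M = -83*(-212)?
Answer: 27974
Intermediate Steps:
M = 17596 (M = -1*(-17596) = 17596)
M + 10378 = 17596 + 10378 = 27974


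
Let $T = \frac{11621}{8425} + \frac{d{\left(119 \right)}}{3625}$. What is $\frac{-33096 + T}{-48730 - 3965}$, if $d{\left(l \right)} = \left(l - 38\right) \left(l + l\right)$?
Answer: $\frac{40422719269}{64373529375} \approx 0.62794$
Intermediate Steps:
$d{\left(l \right)} = 2 l \left(-38 + l\right)$ ($d{\left(l \right)} = \left(-38 + l\right) 2 l = 2 l \left(-38 + l\right)$)
$T = \frac{8181731}{1221625}$ ($T = \frac{11621}{8425} + \frac{2 \cdot 119 \left(-38 + 119\right)}{3625} = 11621 \cdot \frac{1}{8425} + 2 \cdot 119 \cdot 81 \cdot \frac{1}{3625} = \frac{11621}{8425} + 19278 \cdot \frac{1}{3625} = \frac{11621}{8425} + \frac{19278}{3625} = \frac{8181731}{1221625} \approx 6.6974$)
$\frac{-33096 + T}{-48730 - 3965} = \frac{-33096 + \frac{8181731}{1221625}}{-48730 - 3965} = - \frac{40422719269}{1221625 \left(-52695\right)} = \left(- \frac{40422719269}{1221625}\right) \left(- \frac{1}{52695}\right) = \frac{40422719269}{64373529375}$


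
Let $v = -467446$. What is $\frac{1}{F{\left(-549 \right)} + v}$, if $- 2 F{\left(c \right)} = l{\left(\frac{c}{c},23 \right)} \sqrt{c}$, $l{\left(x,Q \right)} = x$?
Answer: $- \frac{1869784}{874023052213} + \frac{6 i \sqrt{61}}{874023052213} \approx -2.1393 \cdot 10^{-6} + 5.3616 \cdot 10^{-11} i$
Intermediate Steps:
$F{\left(c \right)} = - \frac{\sqrt{c}}{2}$ ($F{\left(c \right)} = - \frac{\frac{c}{c} \sqrt{c}}{2} = - \frac{1 \sqrt{c}}{2} = - \frac{\sqrt{c}}{2}$)
$\frac{1}{F{\left(-549 \right)} + v} = \frac{1}{- \frac{\sqrt{-549}}{2} - 467446} = \frac{1}{- \frac{3 i \sqrt{61}}{2} - 467446} = \frac{1}{-467446 - \frac{3 i \sqrt{61}}{2}}$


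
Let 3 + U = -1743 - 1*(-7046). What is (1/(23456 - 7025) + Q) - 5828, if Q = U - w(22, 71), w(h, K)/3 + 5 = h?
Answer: -9513548/16431 ≈ -579.00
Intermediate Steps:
U = 5300 (U = -3 + (-1743 - 1*(-7046)) = -3 + (-1743 + 7046) = -3 + 5303 = 5300)
w(h, K) = -15 + 3*h
Q = 5249 (Q = 5300 - (-15 + 3*22) = 5300 - (-15 + 66) = 5300 - 1*51 = 5300 - 51 = 5249)
(1/(23456 - 7025) + Q) - 5828 = (1/(23456 - 7025) + 5249) - 5828 = (1/16431 + 5249) - 5828 = 86246320/16431 - 5828 = -9513548/16431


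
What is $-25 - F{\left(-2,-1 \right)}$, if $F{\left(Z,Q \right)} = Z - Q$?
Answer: $-24$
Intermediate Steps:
$-25 - F{\left(-2,-1 \right)} = -25 - \left(-2 - -1\right) = -25 - \left(-2 + 1\right) = -25 - -1 = -25 + 1 = -24$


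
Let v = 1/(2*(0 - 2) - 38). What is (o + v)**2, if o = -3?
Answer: 16129/1764 ≈ 9.1434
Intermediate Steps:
v = -1/42 (v = 1/(2*(-2) - 38) = 1/(-4 - 38) = 1/(-42) = -1/42 ≈ -0.023810)
(o + v)**2 = (-3 - 1/42)**2 = (-127/42)**2 = 16129/1764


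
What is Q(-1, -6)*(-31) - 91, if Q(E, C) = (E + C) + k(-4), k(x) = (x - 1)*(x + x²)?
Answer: 1986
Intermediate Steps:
k(x) = (-1 + x)*(x + x²)
Q(E, C) = -60 + C + E (Q(E, C) = (E + C) + ((-4)³ - 1*(-4)) = (C + E) + (-64 + 4) = (C + E) - 60 = -60 + C + E)
Q(-1, -6)*(-31) - 91 = (-60 - 6 - 1)*(-31) - 91 = -67*(-31) - 91 = 2077 - 91 = 1986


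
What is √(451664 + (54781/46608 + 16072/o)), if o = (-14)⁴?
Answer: √3004789415405973/81564 ≈ 672.06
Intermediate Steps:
o = 38416
√(451664 + (54781/46608 + 16072/o)) = √(451664 + (54781/46608 + 16072/38416)) = √(451664 + (54781*(1/46608) + 16072*(1/38416))) = √(451664 + (54781/46608 + 41/98)) = √(451664 + 3639733/2283792) = √(1031510269621/2283792) = √3004789415405973/81564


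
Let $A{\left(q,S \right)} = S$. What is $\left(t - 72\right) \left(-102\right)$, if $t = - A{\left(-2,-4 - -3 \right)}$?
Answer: $7242$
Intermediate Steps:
$t = 1$ ($t = - (-4 - -3) = - (-4 + 3) = \left(-1\right) \left(-1\right) = 1$)
$\left(t - 72\right) \left(-102\right) = \left(1 - 72\right) \left(-102\right) = \left(-71\right) \left(-102\right) = 7242$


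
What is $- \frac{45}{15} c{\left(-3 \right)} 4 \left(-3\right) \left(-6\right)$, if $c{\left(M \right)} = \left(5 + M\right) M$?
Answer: $1296$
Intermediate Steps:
$c{\left(M \right)} = M \left(5 + M\right)$
$- \frac{45}{15} c{\left(-3 \right)} 4 \left(-3\right) \left(-6\right) = - \frac{45}{15} - 3 \left(5 - 3\right) 4 \left(-3\right) \left(-6\right) = \left(-45\right) \frac{1}{15} \left(-3\right) 2 \cdot 4 \left(-3\right) \left(-6\right) = - 3 \left(-6\right) 4 \left(-3\right) \left(-6\right) = - 3 \left(\left(-24\right) \left(-3\right)\right) \left(-6\right) = \left(-3\right) 72 \left(-6\right) = \left(-216\right) \left(-6\right) = 1296$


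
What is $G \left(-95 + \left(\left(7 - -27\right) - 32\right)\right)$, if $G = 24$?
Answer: $-2232$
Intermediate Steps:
$G \left(-95 + \left(\left(7 - -27\right) - 32\right)\right) = 24 \left(-95 + \left(\left(7 - -27\right) - 32\right)\right) = 24 \left(-95 + \left(\left(7 + 27\right) - 32\right)\right) = 24 \left(-95 + \left(34 - 32\right)\right) = 24 \left(-95 + 2\right) = 24 \left(-93\right) = -2232$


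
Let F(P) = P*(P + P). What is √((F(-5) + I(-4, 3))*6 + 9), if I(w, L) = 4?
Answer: 3*√37 ≈ 18.248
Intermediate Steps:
F(P) = 2*P² (F(P) = P*(2*P) = 2*P²)
√((F(-5) + I(-4, 3))*6 + 9) = √((2*(-5)² + 4)*6 + 9) = √((2*25 + 4)*6 + 9) = √((50 + 4)*6 + 9) = √(54*6 + 9) = √(324 + 9) = √333 = 3*√37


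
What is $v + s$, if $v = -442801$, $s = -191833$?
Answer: $-634634$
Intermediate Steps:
$v + s = -442801 - 191833 = -634634$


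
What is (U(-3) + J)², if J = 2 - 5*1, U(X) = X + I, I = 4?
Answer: 4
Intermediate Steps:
U(X) = 4 + X (U(X) = X + 4 = 4 + X)
J = -3 (J = 2 - 5 = -3)
(U(-3) + J)² = ((4 - 3) - 3)² = (1 - 3)² = (-2)² = 4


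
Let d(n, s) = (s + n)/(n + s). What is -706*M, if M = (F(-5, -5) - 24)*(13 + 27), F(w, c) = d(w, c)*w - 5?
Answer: 960160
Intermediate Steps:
d(n, s) = 1 (d(n, s) = (n + s)/(n + s) = 1)
F(w, c) = -5 + w (F(w, c) = 1*w - 5 = w - 5 = -5 + w)
M = -1360 (M = ((-5 - 5) - 24)*(13 + 27) = (-10 - 24)*40 = -34*40 = -1360)
-706*M = -706*(-1360) = 960160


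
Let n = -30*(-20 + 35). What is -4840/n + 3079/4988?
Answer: 2552747/224460 ≈ 11.373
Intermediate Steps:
n = -450 (n = -30*15 = -450)
-4840/n + 3079/4988 = -4840/(-450) + 3079/4988 = -4840*(-1/450) + 3079*(1/4988) = 484/45 + 3079/4988 = 2552747/224460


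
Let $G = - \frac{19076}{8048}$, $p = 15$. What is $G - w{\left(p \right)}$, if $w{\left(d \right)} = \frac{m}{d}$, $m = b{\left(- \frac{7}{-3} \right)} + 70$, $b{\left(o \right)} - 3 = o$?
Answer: $- \frac{669317}{90540} \approx -7.3925$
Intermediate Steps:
$b{\left(o \right)} = 3 + o$
$m = \frac{226}{3}$ ($m = \left(3 - \frac{7}{-3}\right) + 70 = \left(3 - - \frac{7}{3}\right) + 70 = \left(3 + \frac{7}{3}\right) + 70 = \frac{16}{3} + 70 = \frac{226}{3} \approx 75.333$)
$w{\left(d \right)} = \frac{226}{3 d}$
$G = - \frac{4769}{2012}$ ($G = \left(-19076\right) \frac{1}{8048} = - \frac{4769}{2012} \approx -2.3703$)
$G - w{\left(p \right)} = - \frac{4769}{2012} - \frac{226}{3 \cdot 15} = - \frac{4769}{2012} - \frac{226}{3} \cdot \frac{1}{15} = - \frac{4769}{2012} - \frac{226}{45} = - \frac{669317}{90540}$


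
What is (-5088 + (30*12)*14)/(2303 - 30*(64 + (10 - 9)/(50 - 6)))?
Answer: -1056/8411 ≈ -0.12555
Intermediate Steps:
(-5088 + (30*12)*14)/(2303 - 30*(64 + (10 - 9)/(50 - 6))) = (-5088 + 360*14)/(2303 - 30*(64 + 1/44)) = (-5088 + 5040)/(2303 - 30*(64 + 1*(1/44))) = -48/(2303 - 30*(64 + 1/44)) = -48/(2303 - 30*2817/44) = -48/(2303 - 42255/22) = -48/8411/22 = -48*22/8411 = -1056/8411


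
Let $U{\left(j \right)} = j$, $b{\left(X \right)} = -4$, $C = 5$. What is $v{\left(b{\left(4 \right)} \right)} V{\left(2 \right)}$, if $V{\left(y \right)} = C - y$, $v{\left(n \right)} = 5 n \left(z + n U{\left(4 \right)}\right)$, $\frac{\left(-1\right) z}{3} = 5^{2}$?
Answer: $5460$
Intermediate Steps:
$z = -75$ ($z = - 3 \cdot 5^{2} = \left(-3\right) 25 = -75$)
$v{\left(n \right)} = 5 n \left(-75 + 4 n\right)$ ($v{\left(n \right)} = 5 n \left(-75 + n 4\right) = 5 n \left(-75 + 4 n\right)$)
$V{\left(y \right)} = 5 - y$
$v{\left(b{\left(4 \right)} \right)} V{\left(2 \right)} = 5 \left(-4\right) \left(-75 + 4 \left(-4\right)\right) \left(5 - 2\right) = 5 \left(-4\right) \left(-75 - 16\right) \left(5 - 2\right) = 5 \left(-4\right) \left(-91\right) 3 = 1820 \cdot 3 = 5460$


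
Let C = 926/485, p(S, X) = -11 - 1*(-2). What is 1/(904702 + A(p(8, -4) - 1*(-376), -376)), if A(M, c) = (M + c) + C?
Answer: 485/438777031 ≈ 1.1053e-6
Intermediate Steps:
p(S, X) = -9 (p(S, X) = -11 + 2 = -9)
C = 926/485 (C = 926*(1/485) = 926/485 ≈ 1.9093)
A(M, c) = 926/485 + M + c (A(M, c) = (M + c) + 926/485 = 926/485 + M + c)
1/(904702 + A(p(8, -4) - 1*(-376), -376)) = 1/(904702 + (926/485 + (-9 - 1*(-376)) - 376)) = 1/(904702 + (926/485 + (-9 + 376) - 376)) = 1/(904702 + (926/485 + 367 - 376)) = 1/(904702 - 3439/485) = 1/(438777031/485) = 485/438777031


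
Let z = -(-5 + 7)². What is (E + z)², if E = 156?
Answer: 23104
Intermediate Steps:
z = -4 (z = -1*2² = -1*4 = -4)
(E + z)² = (156 - 4)² = 152² = 23104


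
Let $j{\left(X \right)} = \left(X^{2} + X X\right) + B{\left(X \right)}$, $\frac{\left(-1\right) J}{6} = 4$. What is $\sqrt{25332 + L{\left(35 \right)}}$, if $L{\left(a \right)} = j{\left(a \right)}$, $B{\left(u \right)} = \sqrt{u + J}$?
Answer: $\sqrt{27782 + \sqrt{11}} \approx 166.69$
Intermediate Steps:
$J = -24$ ($J = \left(-6\right) 4 = -24$)
$B{\left(u \right)} = \sqrt{-24 + u}$ ($B{\left(u \right)} = \sqrt{u - 24} = \sqrt{-24 + u}$)
$j{\left(X \right)} = \sqrt{-24 + X} + 2 X^{2}$ ($j{\left(X \right)} = \left(X^{2} + X X\right) + \sqrt{-24 + X} = \left(X^{2} + X^{2}\right) + \sqrt{-24 + X} = 2 X^{2} + \sqrt{-24 + X} = \sqrt{-24 + X} + 2 X^{2}$)
$L{\left(a \right)} = \sqrt{-24 + a} + 2 a^{2}$
$\sqrt{25332 + L{\left(35 \right)}} = \sqrt{25332 + \left(\sqrt{-24 + 35} + 2 \cdot 35^{2}\right)} = \sqrt{25332 + \left(\sqrt{11} + 2 \cdot 1225\right)} = \sqrt{25332 + \left(\sqrt{11} + 2450\right)} = \sqrt{25332 + \left(2450 + \sqrt{11}\right)} = \sqrt{27782 + \sqrt{11}}$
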